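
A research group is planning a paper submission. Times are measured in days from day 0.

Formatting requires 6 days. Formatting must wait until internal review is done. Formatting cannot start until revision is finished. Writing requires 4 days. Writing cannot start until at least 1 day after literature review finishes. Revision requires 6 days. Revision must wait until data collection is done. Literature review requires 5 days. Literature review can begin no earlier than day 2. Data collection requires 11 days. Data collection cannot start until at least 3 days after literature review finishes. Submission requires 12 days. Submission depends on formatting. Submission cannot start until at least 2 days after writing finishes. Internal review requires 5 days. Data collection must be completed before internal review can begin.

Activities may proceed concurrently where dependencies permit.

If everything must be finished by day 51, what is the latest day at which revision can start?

27

To finish by day 51, submission (duration 12) must start no later than day 39.
Formatting has to be done before submission (must start by day 39). That means finishing by day 39, i.e. starting by 39 − 6 = day 33.
Revision feeds into formatting (must start by day 33); so revision must finish by day 33 and therefore start by day 27.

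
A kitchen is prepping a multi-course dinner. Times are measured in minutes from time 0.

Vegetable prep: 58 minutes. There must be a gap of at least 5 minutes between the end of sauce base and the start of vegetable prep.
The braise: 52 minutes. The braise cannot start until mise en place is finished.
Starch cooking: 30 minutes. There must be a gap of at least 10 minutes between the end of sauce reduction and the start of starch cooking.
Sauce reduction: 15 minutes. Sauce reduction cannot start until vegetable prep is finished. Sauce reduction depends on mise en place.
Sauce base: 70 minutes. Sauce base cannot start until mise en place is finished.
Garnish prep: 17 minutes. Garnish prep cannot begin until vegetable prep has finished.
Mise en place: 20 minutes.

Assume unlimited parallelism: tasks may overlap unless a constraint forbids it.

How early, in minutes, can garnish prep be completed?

170

Nothing blocks mise en place, so it runs from minute 0 to minute 20.
After mise en place (finishes minute 20), sauce base can start at minute 20 and finishes at minute 90.
Vegetable prep waits on sauce base (finishes minute 90, plus 5-minute gap → minute 95), so it starts at minute 95 and finishes at 95 + 58 = minute 153.
Garnish prep cannot begin until vegetable prep (finishes minute 153). It runs from minute 153 to 153 + 17 = minute 170.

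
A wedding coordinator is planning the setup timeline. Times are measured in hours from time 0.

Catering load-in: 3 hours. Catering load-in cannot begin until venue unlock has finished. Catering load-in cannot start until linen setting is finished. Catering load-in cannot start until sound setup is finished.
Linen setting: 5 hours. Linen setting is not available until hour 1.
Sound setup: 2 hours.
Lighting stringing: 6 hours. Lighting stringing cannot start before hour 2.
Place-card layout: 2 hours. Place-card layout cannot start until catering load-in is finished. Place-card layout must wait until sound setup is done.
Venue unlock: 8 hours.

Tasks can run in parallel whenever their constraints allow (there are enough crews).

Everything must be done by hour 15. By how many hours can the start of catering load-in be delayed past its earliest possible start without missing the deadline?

Nothing blocks sound setup, so it runs from hour 0 to hour 2.
Linen setting cannot begin until its own release at hour 1. It runs from hour 1 to 1 + 5 = hour 6.
Nothing blocks venue unlock, so it runs from hour 0 to hour 8.
Catering load-in cannot start until venue unlock (finishes hour 8); linen setting (finishes hour 6); sound setup (finishes hour 2). The controlling bound is hour 8, so catering load-in finishes at 8 + 3 = hour 11.

Working backward from the deadline:
Nothing follows place-card layout; the deadline of hour 15 is its only limit. It must start by 15 − 2 = hour 13.
Catering load-in must finish before place-card layout (must start by hour 13). With a 3-hour duration, catering load-in must start by 13 − 3 = hour 10.
So catering load-in can start as early as hour 8 and as late as hour 10, giving 10 − 8 = 2 hours of slack.

2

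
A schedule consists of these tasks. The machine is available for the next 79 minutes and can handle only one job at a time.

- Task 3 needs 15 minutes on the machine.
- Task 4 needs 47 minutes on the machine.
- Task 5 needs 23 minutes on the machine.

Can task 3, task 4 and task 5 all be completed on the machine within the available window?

Running back to back, the jobs need 15 + 47 + 23 = 85 minutes on the machine.
Since 85 > 79, they cannot all fit.

No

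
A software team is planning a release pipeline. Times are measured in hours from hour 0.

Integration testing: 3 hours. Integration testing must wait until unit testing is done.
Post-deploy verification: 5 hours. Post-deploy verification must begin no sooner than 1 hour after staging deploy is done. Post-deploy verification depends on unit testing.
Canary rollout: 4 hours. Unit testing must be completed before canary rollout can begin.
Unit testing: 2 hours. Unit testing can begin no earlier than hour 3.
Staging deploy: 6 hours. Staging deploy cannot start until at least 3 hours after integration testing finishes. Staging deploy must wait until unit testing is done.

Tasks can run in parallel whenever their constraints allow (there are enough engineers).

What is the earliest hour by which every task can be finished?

Unit testing cannot begin until its own release at hour 3. It runs from hour 3 to 3 + 2 = hour 5.
Canary rollout waits on unit testing (finishes hour 5), so it starts at hour 5 and finishes at 5 + 4 = hour 9.
Integration testing cannot begin until unit testing (finishes hour 5). It runs from hour 5 to 5 + 3 = hour 8.
Staging deploy needs all of integration testing (finishes hour 8, plus 3-hour gap → hour 11); unit testing (finishes hour 5). That puts its earliest start at hour 11; it finishes at 11 + 6 = hour 17.
Post-deploy verification needs all of staging deploy (finishes hour 17, plus 1-hour gap → hour 18); unit testing (finishes hour 5). That puts its earliest start at hour 18; it finishes at 18 + 5 = hour 23.
All tasks are finished once the last one completes. Finish times: Unit testing at 5, Integration testing at 8, Staging deploy at 17, Canary rollout at 9, Post-deploy verification at 23. The latest is hour 23.

23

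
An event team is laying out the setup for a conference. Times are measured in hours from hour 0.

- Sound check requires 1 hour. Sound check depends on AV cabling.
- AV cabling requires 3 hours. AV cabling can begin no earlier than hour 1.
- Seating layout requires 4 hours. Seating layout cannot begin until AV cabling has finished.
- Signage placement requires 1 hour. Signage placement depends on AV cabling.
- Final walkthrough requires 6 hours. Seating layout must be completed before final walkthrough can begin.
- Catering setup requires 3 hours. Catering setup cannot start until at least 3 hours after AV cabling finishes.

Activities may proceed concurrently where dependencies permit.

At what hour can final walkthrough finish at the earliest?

After its own release at hour 1, AV cabling can start at hour 1 and finishes at hour 4.
After AV cabling (finishes hour 4), seating layout can start at hour 4 and finishes at hour 8.
Final walkthrough cannot begin until seating layout (finishes hour 8). It runs from hour 8 to 8 + 6 = hour 14.

14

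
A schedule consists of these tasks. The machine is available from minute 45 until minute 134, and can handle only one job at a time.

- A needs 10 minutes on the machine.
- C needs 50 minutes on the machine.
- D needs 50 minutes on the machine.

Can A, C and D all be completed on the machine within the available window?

No

The machine window is 134 − 45 = 89 minutes.
Running back to back, the jobs need 10 + 50 + 50 = 110 minutes on the machine.
Since 110 > 89, they cannot all fit.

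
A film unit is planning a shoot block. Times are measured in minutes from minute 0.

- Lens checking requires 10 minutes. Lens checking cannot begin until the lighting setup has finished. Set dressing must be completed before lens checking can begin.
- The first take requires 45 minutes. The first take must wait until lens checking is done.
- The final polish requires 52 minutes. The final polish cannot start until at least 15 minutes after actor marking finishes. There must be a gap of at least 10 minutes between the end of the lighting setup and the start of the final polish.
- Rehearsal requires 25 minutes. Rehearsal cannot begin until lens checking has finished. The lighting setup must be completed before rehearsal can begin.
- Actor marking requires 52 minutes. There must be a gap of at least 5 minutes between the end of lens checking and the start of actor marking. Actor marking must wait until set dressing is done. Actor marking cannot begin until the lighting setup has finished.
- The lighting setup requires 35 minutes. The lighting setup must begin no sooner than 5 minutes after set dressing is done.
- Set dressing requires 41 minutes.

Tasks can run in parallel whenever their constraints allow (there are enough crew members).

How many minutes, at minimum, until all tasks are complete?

215

Set dressing can start immediately at minute 0; it finishes at minute 41.
The lighting setup waits on set dressing (finishes minute 41, plus 5-minute gap → minute 46), so it starts at minute 46 and finishes at 46 + 35 = minute 81.
For lens checking: the lighting setup (finishes minute 81); set dressing (finishes minute 41). Taking the maximum gives a start of minute 81, and it finishes at 81 + 10 = minute 91.
After lens checking (finishes minute 91), the first take can start at minute 91 and finishes at minute 136.
For rehearsal: lens checking (finishes minute 91); the lighting setup (finishes minute 81). Taking the maximum gives a start of minute 91, and it finishes at 91 + 25 = minute 116.
Actor marking cannot start until lens checking (finishes minute 91, plus 5-minute gap → minute 96); set dressing (finishes minute 41); the lighting setup (finishes minute 81). The controlling bound is minute 96, so actor marking finishes at 96 + 52 = minute 148.
The final polish has to wait for actor marking (finishes minute 148, plus 15-minute gap → minute 163); the lighting setup (finishes minute 81, plus 10-minute gap → minute 91). The latest of these is minute 163, so the final polish runs minute 163 to 163 + 52 = minute 215.
All tasks are finished once the last one completes. Finish times: Set dressing at 41, The lighting setup at 81, Lens checking at 91, Actor marking at 148, Rehearsal at 116, The final polish at 215, The first take at 136. The latest is minute 215.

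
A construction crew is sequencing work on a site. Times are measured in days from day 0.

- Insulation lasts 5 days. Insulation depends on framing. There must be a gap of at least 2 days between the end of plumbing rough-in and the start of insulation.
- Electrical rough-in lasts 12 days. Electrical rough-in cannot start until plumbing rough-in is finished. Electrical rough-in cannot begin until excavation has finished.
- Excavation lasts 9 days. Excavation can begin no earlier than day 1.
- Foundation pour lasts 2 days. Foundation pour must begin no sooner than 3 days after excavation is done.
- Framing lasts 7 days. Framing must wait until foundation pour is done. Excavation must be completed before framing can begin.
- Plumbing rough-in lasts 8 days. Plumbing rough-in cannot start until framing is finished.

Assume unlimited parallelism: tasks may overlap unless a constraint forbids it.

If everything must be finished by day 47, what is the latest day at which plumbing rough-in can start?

Electrical rough-in has no dependents, so it just needs to finish by day 47. Starting by 47 − 12 = day 35 achieves that.
To finish by day 47, insulation (duration 5) must start no later than day 42.
Plumbing rough-in has several dependents: electrical rough-in (must start by day 35); insulation (must start by day 42, minus 2-day gap → day 40). The earliest of those limits is day 35, so plumbing rough-in must start by 35 − 8 = day 27.

27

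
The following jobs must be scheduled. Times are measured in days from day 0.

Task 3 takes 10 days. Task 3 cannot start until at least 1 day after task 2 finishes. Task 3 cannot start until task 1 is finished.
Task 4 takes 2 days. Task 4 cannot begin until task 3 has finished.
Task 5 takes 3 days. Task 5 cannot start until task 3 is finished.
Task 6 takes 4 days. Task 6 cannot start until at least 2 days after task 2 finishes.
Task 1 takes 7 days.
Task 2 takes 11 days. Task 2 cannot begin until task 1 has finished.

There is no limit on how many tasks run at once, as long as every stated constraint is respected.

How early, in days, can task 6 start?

20

Nothing blocks task 1, so it runs from day 0 to day 7.
Task 2 cannot begin until task 1 (finishes day 7). It runs from day 7 to 7 + 11 = day 18.
Task 6 waits on task 2 (finishes day 18, plus 2-day gap → day 20), so the earliest it can start is day 20.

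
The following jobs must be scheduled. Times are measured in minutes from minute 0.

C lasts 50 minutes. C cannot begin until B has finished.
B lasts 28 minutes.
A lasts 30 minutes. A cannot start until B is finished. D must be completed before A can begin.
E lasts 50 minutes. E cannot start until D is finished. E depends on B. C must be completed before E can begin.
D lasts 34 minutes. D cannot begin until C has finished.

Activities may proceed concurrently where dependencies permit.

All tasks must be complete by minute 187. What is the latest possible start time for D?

103

A must finish by minute 187; it takes 30 minutes, so it must start by 187 − 30 = minute 157.
E must finish by minute 187; it takes 50 minutes, so it must start by 187 − 50 = minute 137.
D feeds A (must start by minute 157); E (must start by minute 137). Taking the minimum, D must finish by minute 137 and start by 137 − 34 = minute 103.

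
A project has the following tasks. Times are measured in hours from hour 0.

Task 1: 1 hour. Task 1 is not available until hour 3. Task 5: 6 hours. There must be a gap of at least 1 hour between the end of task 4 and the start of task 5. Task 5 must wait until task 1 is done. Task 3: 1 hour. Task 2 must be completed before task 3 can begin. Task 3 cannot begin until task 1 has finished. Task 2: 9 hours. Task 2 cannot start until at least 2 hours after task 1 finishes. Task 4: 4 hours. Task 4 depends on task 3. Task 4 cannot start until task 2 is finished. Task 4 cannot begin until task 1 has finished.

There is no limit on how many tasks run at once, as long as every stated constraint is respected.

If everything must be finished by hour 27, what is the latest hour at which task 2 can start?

6

Nothing follows task 5; the deadline of hour 27 is its only limit. It must start by 27 − 6 = hour 21.
Task 4 has to be done before task 5 (must start by hour 21, minus 1-hour gap → hour 20). That means finishing by hour 20, i.e. starting by 20 − 4 = hour 16.
Task 3 must finish before task 4 (must start by hour 16). With a 1-hour duration, task 3 must start by 16 − 1 = hour 15.
Task 2 must finish in time for task 3 (must start by hour 15); task 4 (must start by hour 16). The tightest is hour 15, so task 2 must start by 15 − 9 = hour 6.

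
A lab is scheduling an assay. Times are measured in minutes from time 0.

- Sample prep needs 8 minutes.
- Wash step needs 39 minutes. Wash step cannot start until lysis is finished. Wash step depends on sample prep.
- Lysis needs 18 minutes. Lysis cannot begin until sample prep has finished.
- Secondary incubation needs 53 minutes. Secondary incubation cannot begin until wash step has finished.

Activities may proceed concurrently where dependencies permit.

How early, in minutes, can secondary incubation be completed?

118

Nothing blocks sample prep, so it runs from minute 0 to minute 8.
Lysis waits on sample prep (finishes minute 8), so it starts at minute 8 and finishes at 8 + 18 = minute 26.
Wash step cannot start until lysis (finishes minute 26); sample prep (finishes minute 8). The controlling bound is minute 26, so wash step finishes at 26 + 39 = minute 65.
Secondary incubation cannot begin until wash step (finishes minute 65). It runs from minute 65 to 65 + 53 = minute 118.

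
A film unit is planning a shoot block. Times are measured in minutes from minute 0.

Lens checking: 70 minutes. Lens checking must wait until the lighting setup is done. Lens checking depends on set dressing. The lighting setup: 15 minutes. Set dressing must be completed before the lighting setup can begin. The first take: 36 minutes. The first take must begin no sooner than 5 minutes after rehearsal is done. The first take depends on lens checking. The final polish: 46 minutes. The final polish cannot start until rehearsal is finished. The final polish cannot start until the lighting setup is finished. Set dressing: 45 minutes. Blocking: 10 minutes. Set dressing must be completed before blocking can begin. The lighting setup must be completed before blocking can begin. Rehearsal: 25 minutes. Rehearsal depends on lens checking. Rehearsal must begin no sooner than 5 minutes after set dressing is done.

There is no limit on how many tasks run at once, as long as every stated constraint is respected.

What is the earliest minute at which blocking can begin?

Nothing blocks set dressing, so it runs from minute 0 to minute 45.
After set dressing (finishes minute 45), the lighting setup can start at minute 45 and finishes at minute 60.
Blocking waits on set dressing (finishes minute 45); the lighting setup (finishes minute 60). The latest of these is minute 60, which is the earliest blocking can start.

60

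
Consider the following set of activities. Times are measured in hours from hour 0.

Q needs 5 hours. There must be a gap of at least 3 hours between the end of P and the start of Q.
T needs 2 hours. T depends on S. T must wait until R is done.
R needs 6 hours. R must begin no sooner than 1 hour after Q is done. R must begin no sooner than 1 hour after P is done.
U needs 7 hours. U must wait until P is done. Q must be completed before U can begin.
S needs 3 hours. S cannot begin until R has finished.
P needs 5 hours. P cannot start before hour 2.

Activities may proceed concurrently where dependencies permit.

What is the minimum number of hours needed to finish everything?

27

P waits on its own release at hour 2, so it starts at hour 2 and finishes at 2 + 5 = hour 7.
After P (finishes hour 7, plus 3-hour gap → hour 10), Q can start at hour 10 and finishes at hour 15.
U has to wait for P (finishes hour 7); Q (finishes hour 15). The latest of these is hour 15, so U runs hour 15 to 15 + 7 = hour 22.
R needs all of Q (finishes hour 15, plus 1-hour gap → hour 16); P (finishes hour 7, plus 1-hour gap → hour 8). That puts its earliest start at hour 16; it finishes at 16 + 6 = hour 22.
S waits on R (finishes hour 22), so it starts at hour 22 and finishes at 22 + 3 = hour 25.
T has to wait for S (finishes hour 25); R (finishes hour 22). The latest of these is hour 25, so T runs hour 25 to 25 + 2 = hour 27.
All tasks are finished once the last one completes. Finish times: P at 7, Q at 15, R at 22, S at 25, T at 27, U at 22. The latest is hour 27.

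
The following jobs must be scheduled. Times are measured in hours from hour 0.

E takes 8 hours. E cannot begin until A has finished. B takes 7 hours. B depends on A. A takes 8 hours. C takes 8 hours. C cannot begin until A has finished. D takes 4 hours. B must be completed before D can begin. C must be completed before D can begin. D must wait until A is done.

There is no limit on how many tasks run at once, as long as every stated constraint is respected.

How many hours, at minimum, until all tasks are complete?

20

A can start immediately at hour 0; it finishes at hour 8.
After A (finishes hour 8), E can start at hour 8 and finishes at hour 16.
C waits on A (finishes hour 8), so it starts at hour 8 and finishes at 8 + 8 = hour 16.
B waits on A (finishes hour 8), so it starts at hour 8 and finishes at 8 + 7 = hour 15.
D needs all of B (finishes hour 15); C (finishes hour 16); A (finishes hour 8). That puts its earliest start at hour 16; it finishes at 16 + 4 = hour 20.
All tasks are finished once the last one completes. Finish times: A at 8, B at 15, C at 16, D at 20, E at 16. The latest is hour 20.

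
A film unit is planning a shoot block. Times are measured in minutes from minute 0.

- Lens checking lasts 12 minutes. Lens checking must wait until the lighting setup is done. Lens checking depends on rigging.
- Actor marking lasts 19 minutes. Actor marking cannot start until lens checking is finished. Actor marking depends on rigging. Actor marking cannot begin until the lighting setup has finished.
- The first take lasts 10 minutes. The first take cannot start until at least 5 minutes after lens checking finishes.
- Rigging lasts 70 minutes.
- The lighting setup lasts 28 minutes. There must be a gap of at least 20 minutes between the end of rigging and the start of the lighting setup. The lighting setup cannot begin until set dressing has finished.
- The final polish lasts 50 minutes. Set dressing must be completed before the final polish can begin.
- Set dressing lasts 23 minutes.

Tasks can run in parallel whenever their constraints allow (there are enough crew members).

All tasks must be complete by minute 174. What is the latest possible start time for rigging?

Nothing follows actor marking; the deadline of minute 174 is its only limit. It must start by 174 − 19 = minute 155.
The first take has no dependents, so it just needs to finish by minute 174. Starting by 174 − 10 = minute 164 achieves that.
Lens checking feeds actor marking (must start by minute 155); the first take (must start by minute 164, minus 5-minute gap → minute 159). Taking the minimum, lens checking must finish by minute 155 and start by 155 − 12 = minute 143.
For the lighting setup: lens checking (must start by minute 143); actor marking (must start by minute 155). The most restrictive is minute 143; with a 28-minute duration, the lighting setup must start by minute 115.
Rigging must finish in time for the lighting setup (must start by minute 115, minus 20-minute gap → minute 95); lens checking (must start by minute 143); actor marking (must start by minute 155). The tightest is minute 95, so rigging must start by 95 − 70 = minute 25.

25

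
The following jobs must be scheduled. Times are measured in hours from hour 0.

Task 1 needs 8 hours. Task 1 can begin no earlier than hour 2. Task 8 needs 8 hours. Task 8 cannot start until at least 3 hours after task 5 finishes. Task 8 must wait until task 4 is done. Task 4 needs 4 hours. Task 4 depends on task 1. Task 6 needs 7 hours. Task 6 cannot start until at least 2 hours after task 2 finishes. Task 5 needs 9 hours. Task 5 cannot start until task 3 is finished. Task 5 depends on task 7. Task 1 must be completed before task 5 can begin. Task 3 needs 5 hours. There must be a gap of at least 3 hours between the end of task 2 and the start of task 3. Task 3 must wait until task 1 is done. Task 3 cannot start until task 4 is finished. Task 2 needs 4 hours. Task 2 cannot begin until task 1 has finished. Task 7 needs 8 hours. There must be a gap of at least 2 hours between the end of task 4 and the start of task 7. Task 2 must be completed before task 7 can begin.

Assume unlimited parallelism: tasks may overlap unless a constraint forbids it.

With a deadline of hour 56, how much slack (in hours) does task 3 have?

14

After its own release at hour 2, task 1 can start at hour 2 and finishes at hour 10.
Task 4 waits on task 1 (finishes hour 10), so it starts at hour 10 and finishes at 10 + 4 = hour 14.
Task 2 cannot begin until task 1 (finishes hour 10). It runs from hour 10 to 10 + 4 = hour 14.
Task 3 needs all of task 2 (finishes hour 14, plus 3-hour gap → hour 17); task 1 (finishes hour 10); task 4 (finishes hour 14). That puts its earliest start at hour 17; it finishes at 17 + 5 = hour 22.

Working backward from the deadline:
Nothing follows task 8; the deadline of hour 56 is its only limit. It must start by 56 − 8 = hour 48.
Task 5 must finish before task 8 (must start by hour 48, minus 3-hour gap → hour 45). With a 9-hour duration, task 5 must start by 45 − 9 = hour 36.
Task 3 has to be done before task 5 (must start by hour 36). That means finishing by hour 36, i.e. starting by 36 − 5 = hour 31.
So task 3 can start as early as hour 17 and as late as hour 31, giving 31 − 17 = 14 hours of slack.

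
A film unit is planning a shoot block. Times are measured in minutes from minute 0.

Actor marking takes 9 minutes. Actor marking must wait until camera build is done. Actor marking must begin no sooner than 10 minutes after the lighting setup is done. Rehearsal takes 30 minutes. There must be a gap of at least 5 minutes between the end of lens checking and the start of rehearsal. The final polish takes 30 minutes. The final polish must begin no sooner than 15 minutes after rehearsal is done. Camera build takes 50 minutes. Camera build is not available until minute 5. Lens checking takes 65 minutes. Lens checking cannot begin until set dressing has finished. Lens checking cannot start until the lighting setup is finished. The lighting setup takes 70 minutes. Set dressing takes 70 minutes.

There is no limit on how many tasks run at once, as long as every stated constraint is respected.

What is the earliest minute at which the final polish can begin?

185

The lighting setup has no prerequisites, so it starts at minute 0 and finishes at minute 70.
Set dressing can start immediately at minute 0; it finishes at minute 70.
For lens checking: set dressing (finishes minute 70); the lighting setup (finishes minute 70). Taking the maximum gives a start of minute 70, and it finishes at 70 + 65 = minute 135.
Rehearsal waits on lens checking (finishes minute 135, plus 5-minute gap → minute 140), so it starts at minute 140 and finishes at 140 + 30 = minute 170.
The final polish waits on rehearsal (finishes minute 170, plus 15-minute gap → minute 185), so the earliest it can start is minute 185.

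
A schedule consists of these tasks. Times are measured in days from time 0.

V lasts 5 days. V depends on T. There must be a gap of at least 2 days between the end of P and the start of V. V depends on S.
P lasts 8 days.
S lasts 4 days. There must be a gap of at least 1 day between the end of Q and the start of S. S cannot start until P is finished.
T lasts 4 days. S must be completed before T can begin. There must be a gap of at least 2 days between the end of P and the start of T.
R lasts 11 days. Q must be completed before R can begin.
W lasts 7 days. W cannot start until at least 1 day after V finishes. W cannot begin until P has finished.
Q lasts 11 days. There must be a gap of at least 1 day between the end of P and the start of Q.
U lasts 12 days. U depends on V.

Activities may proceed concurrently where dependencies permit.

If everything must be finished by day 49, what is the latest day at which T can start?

28

U must finish by day 49; it takes 12 days, so it must start by 49 − 12 = day 37.
Nothing follows W; the deadline of day 49 is its only limit. It must start by 49 − 7 = day 42.
For V: U (must start by day 37); W (must start by day 42, minus 1-day gap → day 41). The most restrictive is day 37; with a 5-day duration, V must start by day 32.
T feeds into V (must start by day 32); so T must finish by day 32 and therefore start by day 28.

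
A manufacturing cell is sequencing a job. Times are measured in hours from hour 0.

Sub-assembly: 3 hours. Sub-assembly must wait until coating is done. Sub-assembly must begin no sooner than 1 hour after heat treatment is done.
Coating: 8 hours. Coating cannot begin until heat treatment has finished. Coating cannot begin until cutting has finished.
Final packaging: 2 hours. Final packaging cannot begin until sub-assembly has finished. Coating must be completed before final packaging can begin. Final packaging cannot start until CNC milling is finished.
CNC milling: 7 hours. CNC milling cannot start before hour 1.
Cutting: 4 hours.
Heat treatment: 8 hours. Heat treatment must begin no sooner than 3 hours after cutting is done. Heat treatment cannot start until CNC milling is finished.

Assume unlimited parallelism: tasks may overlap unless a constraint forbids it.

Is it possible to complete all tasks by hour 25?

No

After its own release at hour 1, CNC milling can start at hour 1 and finishes at hour 8.
Nothing blocks cutting, so it runs from hour 0 to hour 4.
Heat treatment needs all of cutting (finishes hour 4, plus 3-hour gap → hour 7); CNC milling (finishes hour 8). That puts its earliest start at hour 8; it finishes at 8 + 8 = hour 16.
Coating needs all of heat treatment (finishes hour 16); cutting (finishes hour 4). That puts its earliest start at hour 16; it finishes at 16 + 8 = hour 24.
Sub-assembly cannot start until coating (finishes hour 24); heat treatment (finishes hour 16, plus 1-hour gap → hour 17). The controlling bound is hour 24, so sub-assembly finishes at 24 + 3 = hour 27.
Final packaging needs all of sub-assembly (finishes hour 27); coating (finishes hour 24); CNC milling (finishes hour 8). That puts its earliest start at hour 27; it finishes at 27 + 2 = hour 29.
The earliest everything can be done is hour 29, which is after the deadline of 25, so it is not possible.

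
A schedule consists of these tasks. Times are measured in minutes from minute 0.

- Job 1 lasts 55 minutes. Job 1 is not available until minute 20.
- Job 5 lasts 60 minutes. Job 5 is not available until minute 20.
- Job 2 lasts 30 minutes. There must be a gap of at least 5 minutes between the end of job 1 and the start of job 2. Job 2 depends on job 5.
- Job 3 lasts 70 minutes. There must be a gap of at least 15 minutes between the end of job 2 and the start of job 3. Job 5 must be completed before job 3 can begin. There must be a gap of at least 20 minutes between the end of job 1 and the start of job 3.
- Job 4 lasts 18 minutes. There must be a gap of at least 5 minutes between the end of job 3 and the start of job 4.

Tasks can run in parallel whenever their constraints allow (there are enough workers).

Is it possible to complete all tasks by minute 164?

Job 5 waits on its own release at minute 20, so it starts at minute 20 and finishes at 20 + 60 = minute 80.
Job 1 cannot begin until its own release at minute 20. It runs from minute 20 to 20 + 55 = minute 75.
Job 2 has to wait for job 1 (finishes minute 75, plus 5-minute gap → minute 80); job 5 (finishes minute 80). The latest of these is minute 80, so job 2 runs minute 80 to 80 + 30 = minute 110.
Job 3 cannot start until job 2 (finishes minute 110, plus 15-minute gap → minute 125); job 5 (finishes minute 80); job 1 (finishes minute 75, plus 20-minute gap → minute 95). The controlling bound is minute 125, so job 3 finishes at 125 + 70 = minute 195.
Job 4 waits on job 3 (finishes minute 195, plus 5-minute gap → minute 200), so it starts at minute 200 and finishes at 200 + 18 = minute 218.
The earliest everything can be done is minute 218, which is after the deadline of 164, so it is not possible.

No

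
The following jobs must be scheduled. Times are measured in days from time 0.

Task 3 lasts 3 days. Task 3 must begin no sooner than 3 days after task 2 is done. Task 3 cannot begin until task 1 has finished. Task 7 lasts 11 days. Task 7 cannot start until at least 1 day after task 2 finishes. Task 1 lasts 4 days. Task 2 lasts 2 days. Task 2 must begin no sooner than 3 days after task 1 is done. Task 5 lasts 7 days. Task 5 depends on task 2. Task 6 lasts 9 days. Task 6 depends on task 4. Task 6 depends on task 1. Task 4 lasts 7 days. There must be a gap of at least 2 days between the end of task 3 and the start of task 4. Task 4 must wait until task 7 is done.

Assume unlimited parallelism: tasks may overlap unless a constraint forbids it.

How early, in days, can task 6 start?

28

Task 1 can start immediately at day 0; it finishes at day 4.
Task 2 waits on task 1 (finishes day 4, plus 3-day gap → day 7), so it starts at day 7 and finishes at 7 + 2 = day 9.
After task 2 (finishes day 9, plus 1-day gap → day 10), task 7 can start at day 10 and finishes at day 21.
Task 3 cannot start until task 2 (finishes day 9, plus 3-day gap → day 12); task 1 (finishes day 4). The controlling bound is day 12, so task 3 finishes at 12 + 3 = day 15.
Task 4 cannot start until task 3 (finishes day 15, plus 2-day gap → day 17); task 7 (finishes day 21). The controlling bound is day 21, so task 4 finishes at 21 + 7 = day 28.
Task 6 waits on task 4 (finishes day 28); task 1 (finishes day 4). The latest of these is day 28, which is the earliest task 6 can start.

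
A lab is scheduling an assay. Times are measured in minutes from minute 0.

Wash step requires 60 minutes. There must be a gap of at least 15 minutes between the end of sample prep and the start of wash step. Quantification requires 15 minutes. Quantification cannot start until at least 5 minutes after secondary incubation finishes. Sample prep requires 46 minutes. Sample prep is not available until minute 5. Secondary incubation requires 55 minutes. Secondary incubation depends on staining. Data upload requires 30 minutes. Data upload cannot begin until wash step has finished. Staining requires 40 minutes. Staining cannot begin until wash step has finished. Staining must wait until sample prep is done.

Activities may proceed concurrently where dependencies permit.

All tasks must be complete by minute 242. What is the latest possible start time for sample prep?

6

Quantification has no dependents, so it just needs to finish by minute 242. Starting by 242 − 15 = minute 227 achieves that.
Secondary incubation must finish before quantification (must start by minute 227, minus 5-minute gap → minute 222). With a 55-minute duration, secondary incubation must start by 222 − 55 = minute 167.
Staining must finish before secondary incubation (must start by minute 167). With a 40-minute duration, staining must start by 167 − 40 = minute 127.
Data upload has no dependents, so it just needs to finish by minute 242. Starting by 242 − 30 = minute 212 achieves that.
Wash step must finish in time for staining (must start by minute 127); data upload (must start by minute 212). The tightest is minute 127, so wash step must start by 127 − 60 = minute 67.
Sample prep feeds wash step (must start by minute 67, minus 15-minute gap → minute 52); staining (must start by minute 127). Taking the minimum, sample prep must finish by minute 52 and start by 52 − 46 = minute 6.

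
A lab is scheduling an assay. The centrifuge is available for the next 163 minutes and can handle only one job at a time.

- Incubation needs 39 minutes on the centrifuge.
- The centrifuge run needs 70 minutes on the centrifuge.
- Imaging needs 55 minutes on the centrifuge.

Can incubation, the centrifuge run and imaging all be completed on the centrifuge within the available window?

Running back to back, the jobs need 39 + 70 + 55 = 164 minutes on the centrifuge.
Since 164 > 163, they cannot all fit.

No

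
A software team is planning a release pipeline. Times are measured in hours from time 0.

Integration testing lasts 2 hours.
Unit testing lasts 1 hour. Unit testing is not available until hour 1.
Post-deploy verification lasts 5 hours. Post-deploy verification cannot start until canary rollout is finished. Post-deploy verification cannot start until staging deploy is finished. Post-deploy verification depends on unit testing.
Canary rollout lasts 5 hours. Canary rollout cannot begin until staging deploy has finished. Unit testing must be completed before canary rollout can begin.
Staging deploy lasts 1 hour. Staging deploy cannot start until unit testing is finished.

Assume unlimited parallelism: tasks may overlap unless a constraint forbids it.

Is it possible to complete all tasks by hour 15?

Nothing blocks integration testing, so it runs from hour 0 to hour 2.
After its own release at hour 1, unit testing can start at hour 1 and finishes at hour 2.
Staging deploy waits on unit testing (finishes hour 2), so it starts at hour 2 and finishes at 2 + 1 = hour 3.
Canary rollout has to wait for staging deploy (finishes hour 3); unit testing (finishes hour 2). The latest of these is hour 3, so canary rollout runs hour 3 to 3 + 5 = hour 8.
Post-deploy verification needs all of canary rollout (finishes hour 8); staging deploy (finishes hour 3); unit testing (finishes hour 2). That puts its earliest start at hour 8; it finishes at 8 + 5 = hour 13.
Every task is finished by hour 13, which is no later than the deadline of 15, so the schedule is feasible.

Yes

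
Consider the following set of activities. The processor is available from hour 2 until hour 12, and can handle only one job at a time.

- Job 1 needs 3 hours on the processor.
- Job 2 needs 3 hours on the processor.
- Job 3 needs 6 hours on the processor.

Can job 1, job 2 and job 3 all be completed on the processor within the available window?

The processor window is 12 − 2 = 10 hours.
Running back to back, the jobs need 3 + 3 + 6 = 12 hours on the processor.
Since 12 > 10, they cannot all fit.

No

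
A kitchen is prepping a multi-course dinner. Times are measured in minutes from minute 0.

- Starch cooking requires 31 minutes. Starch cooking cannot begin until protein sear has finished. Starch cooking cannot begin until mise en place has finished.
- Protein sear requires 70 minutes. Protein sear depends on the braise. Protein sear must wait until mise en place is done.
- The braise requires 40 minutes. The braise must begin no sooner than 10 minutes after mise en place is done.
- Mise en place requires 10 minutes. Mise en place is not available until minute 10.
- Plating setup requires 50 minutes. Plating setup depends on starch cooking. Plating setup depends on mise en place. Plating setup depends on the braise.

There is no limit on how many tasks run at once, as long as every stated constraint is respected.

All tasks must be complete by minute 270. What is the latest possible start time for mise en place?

Plating setup must finish by minute 270; it takes 50 minutes, so it must start by 270 − 50 = minute 220.
Starch cooking must finish before plating setup (must start by minute 220). With a 31-minute duration, starch cooking must start by 220 − 31 = minute 189.
Protein sear has to be done before starch cooking (must start by minute 189). That means finishing by minute 189, i.e. starting by 189 − 70 = minute 119.
The braise feeds protein sear (must start by minute 119); plating setup (must start by minute 220). Taking the minimum, the braise must finish by minute 119 and start by 119 − 40 = minute 79.
Mise en place feeds the braise (must start by minute 79, minus 10-minute gap → minute 69); protein sear (must start by minute 119); starch cooking (must start by minute 189); plating setup (must start by minute 220). Taking the minimum, mise en place must finish by minute 69 and start by 69 − 10 = minute 59.

59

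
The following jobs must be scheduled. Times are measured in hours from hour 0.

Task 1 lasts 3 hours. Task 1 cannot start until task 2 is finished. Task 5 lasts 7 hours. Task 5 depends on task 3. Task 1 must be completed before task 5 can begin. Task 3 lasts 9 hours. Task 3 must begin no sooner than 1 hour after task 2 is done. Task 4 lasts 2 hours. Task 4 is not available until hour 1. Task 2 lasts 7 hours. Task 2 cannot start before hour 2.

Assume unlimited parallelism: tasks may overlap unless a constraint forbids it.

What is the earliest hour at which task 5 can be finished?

26

Task 2 waits on its own release at hour 2, so it starts at hour 2 and finishes at 2 + 7 = hour 9.
Task 3 cannot begin until task 2 (finishes hour 9, plus 1-hour gap → hour 10). It runs from hour 10 to 10 + 9 = hour 19.
Task 1 waits on task 2 (finishes hour 9), so it starts at hour 9 and finishes at 9 + 3 = hour 12.
Task 5 has to wait for task 3 (finishes hour 19); task 1 (finishes hour 12). The latest of these is hour 19, so task 5 runs hour 19 to 19 + 7 = hour 26.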